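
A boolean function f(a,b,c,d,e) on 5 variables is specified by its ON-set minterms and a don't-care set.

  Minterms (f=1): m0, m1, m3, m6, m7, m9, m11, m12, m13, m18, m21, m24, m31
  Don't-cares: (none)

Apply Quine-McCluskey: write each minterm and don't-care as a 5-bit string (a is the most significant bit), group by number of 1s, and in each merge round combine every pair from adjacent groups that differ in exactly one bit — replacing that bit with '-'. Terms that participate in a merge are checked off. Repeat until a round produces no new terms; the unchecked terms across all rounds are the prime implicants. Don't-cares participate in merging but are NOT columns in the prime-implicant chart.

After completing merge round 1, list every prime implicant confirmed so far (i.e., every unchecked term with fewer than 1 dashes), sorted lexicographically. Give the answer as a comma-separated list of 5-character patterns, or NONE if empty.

10010, 10101, 11000, 11111

size-2^0 implicants → 00000(✓)  00001(✓)  00011(✓)  00110(✓)  00111(✓)  01001(✓)  01011(✓)  01100(✓)  01101(✓)  10010  10101  11000  11111
size-2^1 implicants → 0-001(✓)  0-011(✓)  00-11  000-1(✓)  0000-  0011-  01-01  010-1(✓)  0110-
size-2^2 implicants → 0-0-1
Unchecked terms (primes): 0-0-1, 00-11, 0000-, 0011-, 01-01, 0110-, 10010, 10101, 11000, 11111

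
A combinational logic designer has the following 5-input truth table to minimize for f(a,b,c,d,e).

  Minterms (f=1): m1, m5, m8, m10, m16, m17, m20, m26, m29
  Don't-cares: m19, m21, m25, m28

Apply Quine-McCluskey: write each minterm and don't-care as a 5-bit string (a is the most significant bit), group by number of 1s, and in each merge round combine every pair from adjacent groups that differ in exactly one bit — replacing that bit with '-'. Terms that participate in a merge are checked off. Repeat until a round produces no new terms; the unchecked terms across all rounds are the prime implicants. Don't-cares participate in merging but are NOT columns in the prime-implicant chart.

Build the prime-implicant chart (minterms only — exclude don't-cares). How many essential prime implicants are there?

[col 0] 00001*, 00101*, 01000*, 01010*, 10000*, 10001*, 10011*, 10100*, 10101*, 11001*, 11010*, 11100*, 11101*
[col 1] -0001*, -0101*, -1010, 00-01*, 010-0, 1-001*, 1-100*, 1-101*, 10-00*, 10-01*, 100-1, 1000-*, 1010-*, 11-01*, 1110-*
[col 2] -0-01, 1--01, 1-10-, 10-0-
Prime implicants: -0-01, -1010, 010-0, 1--01, 1-10-, 10-0-, 100-1
PI chart (minterm → PIs covering it):
  1 | -0-01  (sole → essential)
  5 | -0-01  (sole → essential)
  8 | 010-0  (sole → essential)
  10 | -1010,010-0
  16 | 10-0-  (sole → essential)
  17 | -0-01,1--01,10-0-,100-1
  20 | 1-10-,10-0-
  26 | -1010  (sole → essential)
  29 | 1--01,1-10-
Essential prime implicants: -0-01, -1010, 010-0, 10-0-

4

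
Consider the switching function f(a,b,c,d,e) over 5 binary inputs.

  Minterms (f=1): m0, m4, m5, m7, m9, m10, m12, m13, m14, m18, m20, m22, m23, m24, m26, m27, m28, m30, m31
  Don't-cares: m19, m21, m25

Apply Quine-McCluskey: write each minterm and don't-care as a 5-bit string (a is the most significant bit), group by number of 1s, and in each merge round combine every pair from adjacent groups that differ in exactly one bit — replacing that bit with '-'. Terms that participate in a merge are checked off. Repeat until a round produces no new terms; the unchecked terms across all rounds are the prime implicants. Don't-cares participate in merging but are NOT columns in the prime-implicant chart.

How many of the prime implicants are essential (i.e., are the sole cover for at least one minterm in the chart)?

[col 0] 00000*, 00100*, 00101*, 00111*, 01001*, 01010*, 01100*, 01101*, 01110*, 10010*, 10011*, 10100*, 10101*, 10110*, 10111*, 11000*, 11001*, 11010*, 11011*, 11100*, 11110*, 11111*
[col 1] -0100*, -0101*, -0111*, -1001, -1010*, -1100*, -1110*, 0-100*, 0-101*, 00-00, 001-1*, 0010-*, 01-01, 01-10*, 011-0*, 0110-*, 1-010*, 1-011*, 1-100*, 1-110*, 1-111*, 10-10*, 10-11*, 1001-*, 101-0*, 101-1*, 1010-*, 1011-*, 11-00*, 11-10*, 11-11*, 110-0*, 110-1*, 1100-*, 1101-*, 111-0*, 1111-*
[col 2] --100, -01-1, -010-, -1-10, -11-0, 0-10-, 1--10*, 1--11*, 1-01-*, 1-1-0, 1-11-*, 10-1-*, 101--, 11--0, 11-1-*, 110--
[col 3] 1--1-
Prime implicants: --100, -01-1, -010-, -1-10, -1001, -11-0, 0-10-, 00-00, 01-01, 1--1-, 1-1-0, 101--, 11--0, 110--
PI chart (minterm → PIs covering it):
  0 | 00-00  (sole → essential)
  4 | --100,-010-,0-10-,00-00
  5 | -01-1,-010-,0-10-
  7 | -01-1  (sole → essential)
  9 | -1001,01-01
  10 | -1-10  (sole → essential)
  12 | --100,-11-0,0-10-
  13 | 0-10-,01-01
  14 | -1-10,-11-0
  18 | 1--1-  (sole → essential)
  20 | --100,-010-,1-1-0,101--
  22 | 1--1-,1-1-0,101--
  23 | -01-1,1--1-,101--
  24 | 11--0,110--
  26 | -1-10,1--1-,11--0,110--
  27 | 1--1-,110--
  28 | --100,-11-0,1-1-0,11--0
  30 | -1-10,-11-0,1--1-,1-1-0,11--0
  31 | 1--1-  (sole → essential)
Essential prime implicants: -01-1, -1-10, 00-00, 1--1-

4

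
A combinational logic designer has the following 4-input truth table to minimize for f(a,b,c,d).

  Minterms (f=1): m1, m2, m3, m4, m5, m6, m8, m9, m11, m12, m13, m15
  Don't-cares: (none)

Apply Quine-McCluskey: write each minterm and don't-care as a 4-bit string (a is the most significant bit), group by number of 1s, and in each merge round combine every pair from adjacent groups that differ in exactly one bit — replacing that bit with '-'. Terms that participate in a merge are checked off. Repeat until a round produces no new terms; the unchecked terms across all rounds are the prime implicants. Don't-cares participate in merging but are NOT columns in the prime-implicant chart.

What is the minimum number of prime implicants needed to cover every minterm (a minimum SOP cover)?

5

size-2^0 implicants → 0001(✓)  0010(✓)  0011(✓)  0100(✓)  0101(✓)  0110(✓)  1000(✓)  1001(✓)  1011(✓)  1100(✓)  1101(✓)  1111(✓)
size-2^1 implicants → -001(✓)  -011(✓)  -100(✓)  -101(✓)  0-01(✓)  0-10  00-1(✓)  001-  01-0  010-(✓)  1-00(✓)  1-01(✓)  1-11(✓)  10-1(✓)  100-(✓)  11-1(✓)  110-(✓)
size-2^2 implicants → --01  -0-1  -10-  1--1  1-0-
Unchecked terms (primes): --01, -0-1, -10-, 0-10, 001-, 01-0, 1--1, 1-0-
Minterm coverage:
  m1 ⊆ --01,-0-1
  m2 ⊆ 0-10,001-
  m3 ⊆ -0-1,001-
  m4 ⊆ -10-,01-0
  m5 ⊆ --01,-10-
  m6 ⊆ 0-10,01-0
  m8 ⊆ 1-0- [E]
  m9 ⊆ --01,-0-1,1--1,1-0-
  m11 ⊆ -0-1,1--1
  m12 ⊆ -10-,1-0-
  m13 ⊆ --01,-10-,1--1,1-0-
  m15 ⊆ 1--1 [E]
E = {1--1, 1-0-}
Petrick residual → --01, 001-, 01-0
Cover = c'd + a'b'c + a'bd' + ad + ac'  |cover|=5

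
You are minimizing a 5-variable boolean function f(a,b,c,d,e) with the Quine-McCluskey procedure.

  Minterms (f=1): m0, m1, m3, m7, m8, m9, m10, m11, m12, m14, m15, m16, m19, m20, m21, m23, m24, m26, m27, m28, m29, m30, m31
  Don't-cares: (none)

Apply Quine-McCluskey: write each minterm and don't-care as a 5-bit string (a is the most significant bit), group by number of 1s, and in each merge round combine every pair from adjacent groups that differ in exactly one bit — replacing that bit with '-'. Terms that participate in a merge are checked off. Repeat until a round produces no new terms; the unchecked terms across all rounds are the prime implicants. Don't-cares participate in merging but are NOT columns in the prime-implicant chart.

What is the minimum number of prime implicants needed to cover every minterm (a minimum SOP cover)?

size-2^0 implicants → 00000(✓)  00001(✓)  00011(✓)  00111(✓)  01000(✓)  01001(✓)  01010(✓)  01011(✓)  01100(✓)  01110(✓)  01111(✓)  10000(✓)  10011(✓)  10100(✓)  10101(✓)  10111(✓)  11000(✓)  11010(✓)  11011(✓)  11100(✓)  11101(✓)  11110(✓)  11111(✓)
size-2^1 implicants → -0000(✓)  -0011(✓)  -0111(✓)  -1000(✓)  -1010(✓)  -1011(✓)  -1100(✓)  -1110(✓)  -1111(✓)  0-000(✓)  0-001(✓)  0-011(✓)  0-111(✓)  00-11(✓)  000-1(✓)  0000-(✓)  01-00(✓)  01-10(✓)  01-11(✓)  010-0(✓)  010-1(✓)  0100-(✓)  0101-(✓)  011-0(✓)  0111-(✓)  1-000(✓)  1-011(✓)  1-100(✓)  1-101(✓)  1-111(✓)  10-00(✓)  10-11(✓)  101-1(✓)  1010-(✓)  11-00(✓)  11-10(✓)  11-11(✓)  110-0(✓)  1101-(✓)  111-0(✓)  111-1(✓)  1110-(✓)  1111-(✓)
size-2^2 implicants → --000  --011(✓)  --111(✓)  -0-11(✓)  -1-00(✓)  -1-10(✓)  -1-11(✓)  -10-0(✓)  -101-(✓)  -11-0(✓)  -111-(✓)  0--11(✓)  0-0-1  0-00-  01--0(✓)  01-1-(✓)  010--  1--00  1--11(✓)  1-1-1  1-10-  11--0(✓)  11-1-(✓)  111--
size-2^3 implicants → ---11  -1--0  -1-1-
Unchecked terms (primes): ---11, --000, -1--0, -1-1-, 0-0-1, 0-00-, 010--, 1--00, 1-1-1, 1-10-, 111--
Minterm coverage:
  m0 ⊆ --000,0-00-
  m1 ⊆ 0-0-1,0-00-
  m3 ⊆ ---11,0-0-1
  m7 ⊆ ---11 [E]
  m8 ⊆ --000,-1--0,0-00-,010--
  m9 ⊆ 0-0-1,0-00-,010--
  m10 ⊆ -1--0,-1-1-,010--
  m11 ⊆ ---11,-1-1-,0-0-1,010--
  m12 ⊆ -1--0 [E]
  m14 ⊆ -1--0,-1-1-
  m15 ⊆ ---11,-1-1-
  m16 ⊆ --000,1--00
  m19 ⊆ ---11 [E]
  m20 ⊆ 1--00,1-10-
  m21 ⊆ 1-1-1,1-10-
  m23 ⊆ ---11,1-1-1
  m24 ⊆ --000,-1--0,1--00
  m26 ⊆ -1--0,-1-1-
  m27 ⊆ ---11,-1-1-
  m28 ⊆ -1--0,1--00,1-10-,111--
  m29 ⊆ 1-1-1,1-10-,111--
  m30 ⊆ -1--0,-1-1-,111--
  m31 ⊆ ---11,-1-1-,1-1-1,111--
E = {---11, -1--0}
Petrick residual → --000, 0-0-1, 1-10-
Cover = de + c'd'e' + be' + a'c'e + acd'  |cover|=5

5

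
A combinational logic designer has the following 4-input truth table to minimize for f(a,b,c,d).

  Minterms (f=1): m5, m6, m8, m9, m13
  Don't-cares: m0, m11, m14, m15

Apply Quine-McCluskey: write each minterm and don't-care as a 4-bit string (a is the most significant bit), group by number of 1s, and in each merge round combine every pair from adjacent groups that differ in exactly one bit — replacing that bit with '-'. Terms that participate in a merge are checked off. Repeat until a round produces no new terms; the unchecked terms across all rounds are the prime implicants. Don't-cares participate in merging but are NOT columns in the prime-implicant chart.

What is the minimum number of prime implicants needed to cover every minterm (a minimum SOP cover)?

3

size-2^0 implicants → 0000(✓)  0101(✓)  0110(✓)  1000(✓)  1001(✓)  1011(✓)  1101(✓)  1110(✓)  1111(✓)
size-2^1 implicants → -000  -101  -110  1-01(✓)  1-11(✓)  10-1(✓)  100-  11-1(✓)  111-
size-2^2 implicants → 1--1
Unchecked terms (primes): -000, -101, -110, 1--1, 100-, 111-
Minterm coverage:
  m5 ⊆ -101 [E]
  m6 ⊆ -110 [E]
  m8 ⊆ -000,100-
  m9 ⊆ 1--1,100-
  m13 ⊆ -101,1--1
E = {-101, -110}
Petrick residual → 100-
Cover = bc'd + bcd' + ab'c'  |cover|=3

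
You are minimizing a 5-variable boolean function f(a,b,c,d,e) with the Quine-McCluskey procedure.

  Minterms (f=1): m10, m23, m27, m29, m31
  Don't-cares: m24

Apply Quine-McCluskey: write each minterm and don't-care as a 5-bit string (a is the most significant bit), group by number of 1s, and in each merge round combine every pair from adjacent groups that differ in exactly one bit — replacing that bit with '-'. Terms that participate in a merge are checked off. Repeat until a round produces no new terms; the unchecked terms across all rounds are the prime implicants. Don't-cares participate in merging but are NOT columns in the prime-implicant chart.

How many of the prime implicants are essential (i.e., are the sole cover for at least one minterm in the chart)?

4

Round 0: 01010 10111✓ 11000 11011✓ 11101✓ 11111✓
Round 1: 1-111 11-11 111-1
PIs = {01010, 1-111, 11-11, 11000, 111-1}
Coverage chart:
  m10: 01010 ←essential
  m23: 1-111 ←essential
  m27: 11-11 ←essential
  m29: 111-1 ←essential
  m31: 1-111,11-11,111-1
Essential: 01010, 1-111, 11-11, 111-1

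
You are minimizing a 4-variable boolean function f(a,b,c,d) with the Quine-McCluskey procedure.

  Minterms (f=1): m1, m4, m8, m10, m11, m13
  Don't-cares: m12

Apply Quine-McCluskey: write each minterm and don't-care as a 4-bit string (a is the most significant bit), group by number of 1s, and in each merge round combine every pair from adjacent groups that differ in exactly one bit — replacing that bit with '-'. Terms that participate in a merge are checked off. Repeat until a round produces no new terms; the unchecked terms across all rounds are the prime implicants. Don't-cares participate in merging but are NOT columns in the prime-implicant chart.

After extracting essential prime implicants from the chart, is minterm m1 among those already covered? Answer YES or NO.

YES

size-2^0 implicants → 0001  0100(✓)  1000(✓)  1010(✓)  1011(✓)  1100(✓)  1101(✓)
size-2^1 implicants → -100  1-00  10-0  101-  110-
Unchecked terms (primes): -100, 0001, 1-00, 10-0, 101-, 110-
Minterm coverage:
  m1 ⊆ 0001 [E]
  m4 ⊆ -100 [E]
  m8 ⊆ 1-00,10-0
  m10 ⊆ 10-0,101-
  m11 ⊆ 101- [E]
  m13 ⊆ 110- [E]
E = {-100, 0001, 101-, 110-}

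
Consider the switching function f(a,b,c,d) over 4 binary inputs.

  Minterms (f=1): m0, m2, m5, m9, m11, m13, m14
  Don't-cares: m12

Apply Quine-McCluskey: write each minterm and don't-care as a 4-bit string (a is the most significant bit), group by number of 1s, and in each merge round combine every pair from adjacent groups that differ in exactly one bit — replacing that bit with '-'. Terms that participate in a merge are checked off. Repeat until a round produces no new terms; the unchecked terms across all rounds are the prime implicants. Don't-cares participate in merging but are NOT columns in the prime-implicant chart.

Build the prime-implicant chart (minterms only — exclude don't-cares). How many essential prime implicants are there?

size-2^0 implicants → 0000(✓)  0010(✓)  0101(✓)  1001(✓)  1011(✓)  1100(✓)  1101(✓)  1110(✓)
size-2^1 implicants → -101  00-0  1-01  10-1  11-0  110-
Unchecked terms (primes): -101, 00-0, 1-01, 10-1, 11-0, 110-
Minterm coverage:
  m0 ⊆ 00-0 [E]
  m2 ⊆ 00-0 [E]
  m5 ⊆ -101 [E]
  m9 ⊆ 1-01,10-1
  m11 ⊆ 10-1 [E]
  m13 ⊆ -101,1-01,110-
  m14 ⊆ 11-0 [E]
E = {-101, 00-0, 10-1, 11-0}

4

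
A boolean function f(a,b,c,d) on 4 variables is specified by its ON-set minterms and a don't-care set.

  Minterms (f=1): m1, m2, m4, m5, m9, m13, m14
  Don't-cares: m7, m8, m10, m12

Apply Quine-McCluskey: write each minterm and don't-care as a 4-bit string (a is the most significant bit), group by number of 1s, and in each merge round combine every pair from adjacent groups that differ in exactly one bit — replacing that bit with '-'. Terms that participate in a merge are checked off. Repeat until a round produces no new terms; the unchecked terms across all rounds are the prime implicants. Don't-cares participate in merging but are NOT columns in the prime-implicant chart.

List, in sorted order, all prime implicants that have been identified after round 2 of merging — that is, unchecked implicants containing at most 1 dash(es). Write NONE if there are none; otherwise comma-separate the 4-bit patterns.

[col 0] 0001*, 0010*, 0100*, 0101*, 0111*, 1000*, 1001*, 1010*, 1100*, 1101*, 1110*
[col 1] -001*, -010, -100*, -101*, 0-01*, 01-1, 010-*, 1-00*, 1-01*, 1-10*, 10-0*, 100-*, 11-0*, 110-*
[col 2] --01, -10-, 1--0, 1-0-
Prime implicants: --01, -010, -10-, 01-1, 1--0, 1-0-

-010, 01-1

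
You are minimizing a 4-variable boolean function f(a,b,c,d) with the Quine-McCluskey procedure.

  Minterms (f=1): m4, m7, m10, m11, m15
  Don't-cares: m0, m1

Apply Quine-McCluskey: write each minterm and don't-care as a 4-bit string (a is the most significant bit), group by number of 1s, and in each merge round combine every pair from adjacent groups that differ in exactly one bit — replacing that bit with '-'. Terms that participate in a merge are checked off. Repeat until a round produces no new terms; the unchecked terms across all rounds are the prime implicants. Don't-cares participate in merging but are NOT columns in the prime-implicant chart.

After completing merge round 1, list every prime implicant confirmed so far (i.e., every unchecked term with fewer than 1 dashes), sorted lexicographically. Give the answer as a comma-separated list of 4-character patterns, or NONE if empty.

size-2^0 implicants → 0000(✓)  0001(✓)  0100(✓)  0111(✓)  1010(✓)  1011(✓)  1111(✓)
size-2^1 implicants → -111  0-00  000-  1-11  101-
Unchecked terms (primes): -111, 0-00, 000-, 1-11, 101-

NONE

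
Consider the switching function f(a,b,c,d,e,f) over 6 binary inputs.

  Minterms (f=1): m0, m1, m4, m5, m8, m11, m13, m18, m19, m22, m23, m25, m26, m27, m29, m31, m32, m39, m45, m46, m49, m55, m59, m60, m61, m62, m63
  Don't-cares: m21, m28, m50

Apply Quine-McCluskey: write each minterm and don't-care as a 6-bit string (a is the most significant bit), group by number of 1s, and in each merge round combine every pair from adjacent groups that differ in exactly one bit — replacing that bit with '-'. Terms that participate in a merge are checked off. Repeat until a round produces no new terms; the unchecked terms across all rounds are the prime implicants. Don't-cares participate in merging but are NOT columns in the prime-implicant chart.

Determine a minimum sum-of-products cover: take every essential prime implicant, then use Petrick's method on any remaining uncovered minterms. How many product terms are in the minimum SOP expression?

Round 0: 000000✓ 000001✓ 000100✓ 000101✓ 001000✓ 001011✓ 001101✓ 010010✓ 010011✓ 010101✓ 010110✓ 010111✓ 011001✓ 011010✓ 011011✓ 011100✓ 011101✓ 011111✓ 100000✓ 100111✓ 101101✓ 101110✓ 110001 110010✓ 110111✓ 111011✓ 111100✓ 111101✓ 111110✓ 111111✓
Round 1: -00000 -01101✓ -10010 -10111✓ -11011✓ -11100✓ -11101✓ -11111✓ 0-0101✓ 0-1011 0-1101✓ 00-000 00-101✓ 000-00✓ 000-01✓ 00000-✓ 00010-✓ 01-010✓ 01-011✓ 01-101✓ 01-111✓ 010-10✓ 010-11✓ 01001-✓ 0101-1✓ 01011-✓ 011-01✓ 011-11✓ 0110-1✓ 01101-✓ 0111-1✓ 01110-✓ 1-0111 1-1101✓ 1-1110 11-111✓ 111-11✓ 1111-0✓ 1111-1✓ 11110-✓ 11111-✓
Round 2: --1101 -1-111 -11-11 -111-1 -1110- 0--101 000-0- 01--11 01-01- 01-1-1 010-1- 011--1 1111--
PIs = {--1101, -00000, -1-111, -10010, -11-11, -111-1, -1110-, 0--101, 0-1011, 00-000, 000-0-, 01--11, 01-01-, 01-1-1, 010-1-, 011--1, 1-0111, 1-1110, 110001, 1111--}
Coverage chart:
  m0: -00000,00-000,000-0-
  m1: 000-0- ←essential
  m4: 000-0- ←essential
  m5: 0--101,000-0-
  m8: 00-000 ←essential
  m11: 0-1011 ←essential
  m13: --1101,0--101
  m18: -10010,01-01-,010-1-
  m19: 01--11,01-01-,010-1-
  m22: 010-1- ←essential
  m23: -1-111,01--11,01-1-1,010-1-
  m25: 011--1 ←essential
  m26: 01-01- ←essential
  m27: -11-11,0-1011,01--11,01-01-,011--1
  m29: --1101,-111-1,-1110-,0--101,01-1-1,011--1
  m31: -1-111,-11-11,-111-1,01--11,01-1-1,011--1
  m32: -00000 ←essential
  m39: 1-0111 ←essential
  m45: --1101 ←essential
  m46: 1-1110 ←essential
  m49: 110001 ←essential
  m55: -1-111,1-0111
  m59: -11-11 ←essential
  m60: -1110-,1111--
  m61: --1101,-111-1,-1110-,1111--
  m62: 1-1110,1111--
  m63: -1-111,-11-11,-111-1,1111--
Essential: --1101, -00000, -11-11, 0-1011, 00-000, 000-0-, 01-01-, 010-1-, 011--1, 1-0111, 1-1110, 110001
Petrick residual → -1110-
Min cover (13 terms): cde'f + b'c'd'e'f' + bcef + bcde' + a'cd'ef + a'b'd'e'f' + a'b'c'e' + a'bd'e + a'bc'e + a'bcf + ac'def + acdef' + abc'd'e'f

13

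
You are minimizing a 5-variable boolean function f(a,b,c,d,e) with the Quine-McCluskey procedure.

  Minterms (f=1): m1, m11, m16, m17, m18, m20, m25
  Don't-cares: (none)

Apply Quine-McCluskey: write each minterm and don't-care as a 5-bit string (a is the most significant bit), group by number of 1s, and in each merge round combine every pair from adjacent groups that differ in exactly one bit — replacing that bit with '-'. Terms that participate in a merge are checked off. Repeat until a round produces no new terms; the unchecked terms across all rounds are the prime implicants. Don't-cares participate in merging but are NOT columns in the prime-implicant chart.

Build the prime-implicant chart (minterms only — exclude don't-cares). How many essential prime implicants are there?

5

Round 0: 00001✓ 01011 10000✓ 10001✓ 10010✓ 10100✓ 11001✓
Round 1: -0001 1-001 10-00 100-0 1000-
PIs = {-0001, 01011, 1-001, 10-00, 100-0, 1000-}
Coverage chart:
  m1: -0001 ←essential
  m11: 01011 ←essential
  m16: 10-00,100-0,1000-
  m17: -0001,1-001,1000-
  m18: 100-0 ←essential
  m20: 10-00 ←essential
  m25: 1-001 ←essential
Essential: -0001, 01011, 1-001, 10-00, 100-0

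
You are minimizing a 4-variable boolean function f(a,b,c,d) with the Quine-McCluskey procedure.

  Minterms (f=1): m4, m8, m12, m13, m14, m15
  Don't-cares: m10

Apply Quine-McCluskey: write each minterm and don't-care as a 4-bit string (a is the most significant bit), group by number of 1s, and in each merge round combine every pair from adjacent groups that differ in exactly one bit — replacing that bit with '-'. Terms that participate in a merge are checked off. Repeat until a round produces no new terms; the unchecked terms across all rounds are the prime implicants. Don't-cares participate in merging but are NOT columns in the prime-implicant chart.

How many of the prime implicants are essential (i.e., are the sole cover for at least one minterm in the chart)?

3

size-2^0 implicants → 0100(✓)  1000(✓)  1010(✓)  1100(✓)  1101(✓)  1110(✓)  1111(✓)
size-2^1 implicants → -100  1-00(✓)  1-10(✓)  10-0(✓)  11-0(✓)  11-1(✓)  110-(✓)  111-(✓)
size-2^2 implicants → 1--0  11--
Unchecked terms (primes): -100, 1--0, 11--
Minterm coverage:
  m4 ⊆ -100 [E]
  m8 ⊆ 1--0 [E]
  m12 ⊆ -100,1--0,11--
  m13 ⊆ 11-- [E]
  m14 ⊆ 1--0,11--
  m15 ⊆ 11-- [E]
E = {-100, 1--0, 11--}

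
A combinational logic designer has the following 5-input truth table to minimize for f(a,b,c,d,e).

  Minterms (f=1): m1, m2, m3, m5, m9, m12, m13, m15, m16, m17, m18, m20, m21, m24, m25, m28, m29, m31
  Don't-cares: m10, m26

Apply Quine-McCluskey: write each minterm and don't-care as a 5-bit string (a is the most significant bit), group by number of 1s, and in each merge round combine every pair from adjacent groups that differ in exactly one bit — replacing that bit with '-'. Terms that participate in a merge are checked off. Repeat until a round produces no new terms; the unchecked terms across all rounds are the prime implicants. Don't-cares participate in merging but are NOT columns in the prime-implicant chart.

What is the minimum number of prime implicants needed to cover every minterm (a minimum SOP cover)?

Round 0: 00001✓ 00010✓ 00011✓ 00101✓ 01001✓ 01010✓ 01100✓ 01101✓ 01111✓ 10000✓ 10001✓ 10010✓ 10100✓ 10101✓ 11000✓ 11001✓ 11010✓ 11100✓ 11101✓ 11111✓
Round 1: -0001✓ -0010✓ -0101✓ -1001✓ -1010✓ -1100✓ -1101✓ -1111✓ 0-001✓ 0-010✓ 0-101✓ 00-01✓ 000-1 0001- 01-01✓ 011-1✓ 0110-✓ 1-000✓ 1-001✓ 1-010✓ 1-100✓ 1-101✓ 10-00✓ 10-01✓ 100-0✓ 1000-✓ 1010-✓ 11-00✓ 11-01✓ 110-0✓ 1100-✓ 111-1✓ 1110-✓
Round 2: --001✓ --010 --101✓ -0-01✓ -1-01✓ -11-1 -110- 0--01✓ 1--00✓ 1--01✓ 1-0-0 1-00-✓ 1-10-✓ 10-0-✓ 11-0-✓
Round 3: ---01 1--0-
PIs = {---01, --010, -11-1, -110-, 000-1, 0001-, 1--0-, 1-0-0}
Coverage chart:
  m1: ---01,000-1
  m2: --010,0001-
  m3: 000-1,0001-
  m5: ---01 ←essential
  m9: ---01 ←essential
  m12: -110- ←essential
  m13: ---01,-11-1,-110-
  m15: -11-1 ←essential
  m16: 1--0-,1-0-0
  m17: ---01,1--0-
  m18: --010,1-0-0
  m20: 1--0- ←essential
  m21: ---01,1--0-
  m24: 1--0-,1-0-0
  m25: ---01,1--0-
  m28: -110-,1--0-
  m29: ---01,-11-1,-110-,1--0-
  m31: -11-1 ←essential
Essential: ---01, -11-1, -110-, 1--0-
Petrick residual → --010, 000-1
Min cover (6 terms): d'e + c'de' + bce + bcd' + a'b'c'e + ad'

6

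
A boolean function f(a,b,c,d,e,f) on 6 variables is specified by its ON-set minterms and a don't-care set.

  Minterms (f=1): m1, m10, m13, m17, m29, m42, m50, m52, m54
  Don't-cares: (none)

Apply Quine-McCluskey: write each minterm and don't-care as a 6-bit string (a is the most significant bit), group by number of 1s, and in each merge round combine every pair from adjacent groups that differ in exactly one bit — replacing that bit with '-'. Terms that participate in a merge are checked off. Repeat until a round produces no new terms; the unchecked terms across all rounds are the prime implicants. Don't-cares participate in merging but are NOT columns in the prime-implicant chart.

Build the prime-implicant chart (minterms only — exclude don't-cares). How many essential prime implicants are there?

Round 0: 000001✓ 001010✓ 001101✓ 010001✓ 011101✓ 101010✓ 110010✓ 110100✓ 110110✓
Round 1: -01010 0-0001 0-1101 110-10 1101-0
PIs = {-01010, 0-0001, 0-1101, 110-10, 1101-0}
Coverage chart:
  m1: 0-0001 ←essential
  m10: -01010 ←essential
  m13: 0-1101 ←essential
  m17: 0-0001 ←essential
  m29: 0-1101 ←essential
  m42: -01010 ←essential
  m50: 110-10 ←essential
  m52: 1101-0 ←essential
  m54: 110-10,1101-0
Essential: -01010, 0-0001, 0-1101, 110-10, 1101-0

5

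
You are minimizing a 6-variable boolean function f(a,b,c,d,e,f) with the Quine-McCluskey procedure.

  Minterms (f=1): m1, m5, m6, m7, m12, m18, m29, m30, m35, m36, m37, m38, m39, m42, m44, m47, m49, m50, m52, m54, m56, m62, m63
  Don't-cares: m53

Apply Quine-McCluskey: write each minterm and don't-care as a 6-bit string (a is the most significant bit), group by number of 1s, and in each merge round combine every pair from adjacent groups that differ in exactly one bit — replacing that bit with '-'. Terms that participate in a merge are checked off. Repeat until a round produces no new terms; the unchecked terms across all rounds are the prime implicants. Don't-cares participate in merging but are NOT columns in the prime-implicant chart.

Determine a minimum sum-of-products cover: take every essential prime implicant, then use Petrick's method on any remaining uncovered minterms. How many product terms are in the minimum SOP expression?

Round 0: 000001✓ 000101✓ 000110✓ 000111✓ 001100✓ 010010✓ 011101 011110✓ 100011✓ 100100✓ 100101✓ 100110✓ 100111✓ 101010 101100✓ 101111✓ 110001✓ 110010✓ 110100✓ 110101✓ 110110✓ 111000 111110✓ 111111✓
Round 1: -00101✓ -00110✓ -00111✓ -01100 -10010 -11110 000-01 0001-1✓ 00011-✓ 1-0100✓ 1-0101✓ 1-0110✓ 1-1111 10-100 10-111 100-11 1001-0✓ 1001-1✓ 10010-✓ 10011-✓ 11-110 110-01 110-10 1101-0✓ 11010-✓ 11111-
Round 2: -001-1 -0011- 1-01-0 1-010- 1001--
PIs = {-001-1, -0011-, -01100, -10010, -11110, 000-01, 011101, 1-01-0, 1-010-, 1-1111, 10-100, 10-111, 100-11, 1001--, 101010, 11-110, 110-01, 110-10, 111000, 11111-}
Coverage chart:
  m1: 000-01 ←essential
  m5: -001-1,000-01
  m6: -0011- ←essential
  m7: -001-1,-0011-
  m12: -01100 ←essential
  m18: -10010 ←essential
  m29: 011101 ←essential
  m30: -11110 ←essential
  m35: 100-11 ←essential
  m36: 1-01-0,1-010-,10-100,1001--
  m37: -001-1,1-010-,1001--
  m38: -0011-,1-01-0,1001--
  m39: -001-1,-0011-,10-111,100-11,1001--
  m42: 101010 ←essential
  m44: -01100,10-100
  m47: 1-1111,10-111
  m49: 110-01 ←essential
  m50: -10010,110-10
  m52: 1-01-0,1-010-
  m54: 1-01-0,11-110,110-10
  m56: 111000 ←essential
  m62: -11110,11-110,11111-
  m63: 1-1111,11111-
Essential: -0011-, -01100, -10010, -11110, 000-01, 011101, 100-11, 101010, 110-01, 111000
Petrick residual → -001-1, 1-01-0, 1-1111
Min cover (13 terms): b'c'df + b'c'de + b'cde'f' + bc'd'ef' + bcdef' + a'b'c'e'f + a'bcde'f + ac'df' + acdef + ab'c'ef + ab'cd'ef' + abc'e'f + abcd'e'f'

13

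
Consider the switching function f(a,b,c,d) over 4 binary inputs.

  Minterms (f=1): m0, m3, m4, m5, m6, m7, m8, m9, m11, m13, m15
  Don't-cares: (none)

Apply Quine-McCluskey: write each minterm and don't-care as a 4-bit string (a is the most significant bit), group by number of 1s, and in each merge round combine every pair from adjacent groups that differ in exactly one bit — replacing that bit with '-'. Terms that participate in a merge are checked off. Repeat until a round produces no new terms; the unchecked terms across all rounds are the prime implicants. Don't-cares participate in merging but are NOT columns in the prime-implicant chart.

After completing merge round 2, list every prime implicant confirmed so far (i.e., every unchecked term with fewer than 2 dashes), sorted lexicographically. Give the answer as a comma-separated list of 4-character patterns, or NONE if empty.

-000, 0-00, 100-

size-2^0 implicants → 0000(✓)  0011(✓)  0100(✓)  0101(✓)  0110(✓)  0111(✓)  1000(✓)  1001(✓)  1011(✓)  1101(✓)  1111(✓)
size-2^1 implicants → -000  -011(✓)  -101(✓)  -111(✓)  0-00  0-11(✓)  01-0(✓)  01-1(✓)  010-(✓)  011-(✓)  1-01(✓)  1-11(✓)  10-1(✓)  100-  11-1(✓)
size-2^2 implicants → --11  -1-1  01--  1--1
Unchecked terms (primes): --11, -000, -1-1, 0-00, 01--, 1--1, 100-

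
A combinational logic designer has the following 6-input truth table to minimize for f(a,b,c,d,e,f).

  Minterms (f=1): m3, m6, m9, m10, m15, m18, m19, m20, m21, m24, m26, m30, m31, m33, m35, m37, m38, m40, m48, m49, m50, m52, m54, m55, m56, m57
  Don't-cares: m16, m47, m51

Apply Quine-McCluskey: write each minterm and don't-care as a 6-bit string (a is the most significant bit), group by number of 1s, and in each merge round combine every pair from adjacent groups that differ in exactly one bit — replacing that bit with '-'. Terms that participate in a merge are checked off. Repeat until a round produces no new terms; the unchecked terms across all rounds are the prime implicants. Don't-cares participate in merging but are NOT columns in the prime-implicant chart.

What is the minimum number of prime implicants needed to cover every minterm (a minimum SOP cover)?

[col 0] 000011*, 000110*, 001001, 001010*, 001111*, 010000*, 010010*, 010011*, 010100*, 010101*, 011000*, 011010*, 011110*, 011111*, 100001*, 100011*, 100101*, 100110*, 101000*, 101111*, 110000*, 110001*, 110010*, 110011*, 110100*, 110110*, 110111*, 111000*, 111001*
[col 1] -00011*, -00110, -01111, -10000*, -10010*, -10011*, -10100*, -11000*, 0-0011*, 0-1010, 0-1111, 01-000*, 01-010*, 010-00*, 0100-0*, 01001-*, 01010-, 011-10, 0110-0*, 01111-, 1-0001*, 1-0011*, 1-0110, 1-1000, 100-01, 1000-1*, 11-000*, 11-001*, 110-00*, 110-10*, 110-11*, 1100-0*, 1100-1*, 11000-*, 11001-*, 1101-0*, 11011-*, 11100-*
[col 2] --0011, -1-000, -10-00, -100-0, -1001-, 01-0-0, 1-00-1, 11-00-, 110--0, 110-1-, 1100--
Prime implicants: --0011, -00110, -01111, -1-000, -10-00, -100-0, -1001-, 0-1010, 0-1111, 001001, 01-0-0, 01010-, 011-10, 01111-, 1-00-1, 1-0110, 1-1000, 100-01, 11-00-, 110--0, 110-1-, 1100--
PI chart (minterm → PIs covering it):
  3 | --0011  (sole → essential)
  6 | -00110  (sole → essential)
  9 | 001001  (sole → essential)
  10 | 0-1010  (sole → essential)
  15 | -01111,0-1111
  18 | -100-0,-1001-,01-0-0
  19 | --0011,-1001-
  20 | -10-00,01010-
  21 | 01010-  (sole → essential)
  24 | -1-000,01-0-0
  26 | 0-1010,01-0-0,011-10
  30 | 011-10,01111-
  31 | 0-1111,01111-
  33 | 1-00-1,100-01
  35 | --0011,1-00-1
  37 | 100-01  (sole → essential)
  38 | -00110,1-0110
  40 | 1-1000  (sole → essential)
  48 | -1-000,-10-00,-100-0,11-00-,110--0,1100--
  49 | 1-00-1,11-00-,1100--
  50 | -100-0,-1001-,110--0,110-1-,1100--
  52 | -10-00,110--0
  54 | 1-0110,110--0,110-1-
  55 | 110-1-  (sole → essential)
  56 | -1-000,1-1000,11-00-
  57 | 11-00-  (sole → essential)
Essential prime implicants: --0011, -00110, 0-1010, 001001, 01010-, 1-1000, 100-01, 11-00-, 110-1-
Petrick residual → -01111, -10-00, 01-0-0, 01111-
Minimum SOP uses 13 PIs: c'd'ef + b'c'def' + b'cdef + bc'e'f' + a'cd'ef' + a'b'cd'e'f + a'bd'f' + a'bc'de' + a'bcde + acd'e'f' + ab'c'e'f + abd'e' + abc'e

13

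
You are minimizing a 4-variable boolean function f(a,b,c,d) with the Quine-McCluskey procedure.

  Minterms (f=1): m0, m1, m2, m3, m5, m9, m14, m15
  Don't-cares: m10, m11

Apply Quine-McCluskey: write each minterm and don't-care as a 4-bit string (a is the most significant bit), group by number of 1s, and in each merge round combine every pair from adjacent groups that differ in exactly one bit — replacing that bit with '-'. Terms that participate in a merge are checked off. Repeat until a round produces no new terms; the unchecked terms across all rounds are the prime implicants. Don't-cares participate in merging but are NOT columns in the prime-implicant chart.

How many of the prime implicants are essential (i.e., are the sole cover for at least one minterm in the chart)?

4

size-2^0 implicants → 0000(✓)  0001(✓)  0010(✓)  0011(✓)  0101(✓)  1001(✓)  1010(✓)  1011(✓)  1110(✓)  1111(✓)
size-2^1 implicants → -001(✓)  -010(✓)  -011(✓)  0-01  00-0(✓)  00-1(✓)  000-(✓)  001-(✓)  1-10(✓)  1-11(✓)  10-1(✓)  101-(✓)  111-(✓)
size-2^2 implicants → -0-1  -01-  00--  1-1-
Unchecked terms (primes): -0-1, -01-, 0-01, 00--, 1-1-
Minterm coverage:
  m0 ⊆ 00-- [E]
  m1 ⊆ -0-1,0-01,00--
  m2 ⊆ -01-,00--
  m3 ⊆ -0-1,-01-,00--
  m5 ⊆ 0-01 [E]
  m9 ⊆ -0-1 [E]
  m14 ⊆ 1-1- [E]
  m15 ⊆ 1-1- [E]
E = {-0-1, 0-01, 00--, 1-1-}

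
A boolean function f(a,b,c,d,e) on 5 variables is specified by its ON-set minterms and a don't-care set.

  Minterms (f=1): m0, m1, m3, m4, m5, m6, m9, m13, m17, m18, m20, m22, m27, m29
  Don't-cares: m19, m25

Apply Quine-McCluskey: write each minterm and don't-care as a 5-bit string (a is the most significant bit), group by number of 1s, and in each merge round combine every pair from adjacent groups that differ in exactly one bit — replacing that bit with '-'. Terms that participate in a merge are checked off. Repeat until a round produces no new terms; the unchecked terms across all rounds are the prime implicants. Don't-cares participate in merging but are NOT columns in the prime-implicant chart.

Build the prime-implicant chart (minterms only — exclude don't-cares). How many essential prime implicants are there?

size-2^0 implicants → 00000(✓)  00001(✓)  00011(✓)  00100(✓)  00101(✓)  00110(✓)  01001(✓)  01101(✓)  10001(✓)  10010(✓)  10011(✓)  10100(✓)  10110(✓)  11001(✓)  11011(✓)  11101(✓)
size-2^1 implicants → -0001(✓)  -0011(✓)  -0100(✓)  -0110(✓)  -1001(✓)  -1101(✓)  0-001(✓)  0-101(✓)  00-00(✓)  00-01(✓)  000-1(✓)  0000-(✓)  001-0(✓)  0010-(✓)  01-01(✓)  1-001(✓)  1-011(✓)  10-10  100-1(✓)  1001-  101-0(✓)  11-01(✓)  110-1(✓)
size-2^2 implicants → --001  -00-1  -01-0  -1-01  0--01  00-0-  1-0-1
Unchecked terms (primes): --001, -00-1, -01-0, -1-01, 0--01, 00-0-, 1-0-1, 10-10, 1001-
Minterm coverage:
  m0 ⊆ 00-0- [E]
  m1 ⊆ --001,-00-1,0--01,00-0-
  m3 ⊆ -00-1 [E]
  m4 ⊆ -01-0,00-0-
  m5 ⊆ 0--01,00-0-
  m6 ⊆ -01-0 [E]
  m9 ⊆ --001,-1-01,0--01
  m13 ⊆ -1-01,0--01
  m17 ⊆ --001,-00-1,1-0-1
  m18 ⊆ 10-10,1001-
  m20 ⊆ -01-0 [E]
  m22 ⊆ -01-0,10-10
  m27 ⊆ 1-0-1 [E]
  m29 ⊆ -1-01 [E]
E = {-00-1, -01-0, -1-01, 00-0-, 1-0-1}

5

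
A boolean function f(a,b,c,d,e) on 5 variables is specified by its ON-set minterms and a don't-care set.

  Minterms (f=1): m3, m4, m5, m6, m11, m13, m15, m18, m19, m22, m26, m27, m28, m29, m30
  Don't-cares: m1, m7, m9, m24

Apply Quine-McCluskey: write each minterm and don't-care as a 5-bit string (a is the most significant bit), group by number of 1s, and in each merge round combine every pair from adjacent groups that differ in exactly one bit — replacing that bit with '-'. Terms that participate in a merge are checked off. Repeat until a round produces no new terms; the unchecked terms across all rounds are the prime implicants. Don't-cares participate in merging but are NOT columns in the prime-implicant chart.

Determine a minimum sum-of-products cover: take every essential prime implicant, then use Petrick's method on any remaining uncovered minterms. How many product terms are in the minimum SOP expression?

5

[col 0] 00001*, 00011*, 00100*, 00101*, 00110*, 00111*, 01001*, 01011*, 01101*, 01111*, 10010*, 10011*, 10110*, 11000*, 11010*, 11011*, 11100*, 11101*, 11110*
[col 1] -0011*, -0110, -1011*, -1101, 0-001*, 0-011*, 0-101*, 0-111*, 00-01*, 00-11*, 000-1*, 001-0*, 001-1*, 0010-*, 0011-*, 01-01*, 01-11*, 010-1*, 011-1*, 1-010*, 1-011*, 1-110*, 10-10*, 1001-*, 11-00*, 11-10*, 110-0*, 1101-*, 111-0*, 1110-
[col 2] --011, 0--01*, 0--11*, 0-0-1*, 0-1-1*, 00--1*, 001--, 01--1*, 1--10, 1-01-, 11--0
[col 3] 0---1
Prime implicants: --011, -0110, -1101, 0---1, 001--, 1--10, 1-01-, 11--0, 1110-
PI chart (minterm → PIs covering it):
  3 | --011,0---1
  4 | 001--  (sole → essential)
  5 | 0---1,001--
  6 | -0110,001--
  11 | --011,0---1
  13 | -1101,0---1
  15 | 0---1  (sole → essential)
  18 | 1--10,1-01-
  19 | --011,1-01-
  22 | -0110,1--10
  26 | 1--10,1-01-,11--0
  27 | --011,1-01-
  28 | 11--0,1110-
  29 | -1101,1110-
  30 | 1--10,11--0
Essential prime implicants: 0---1, 001--
Petrick residual → --011, 1--10, 1110-
Minimum SOP uses 5 PIs: c'de + a'e + a'b'c + ade' + abcd'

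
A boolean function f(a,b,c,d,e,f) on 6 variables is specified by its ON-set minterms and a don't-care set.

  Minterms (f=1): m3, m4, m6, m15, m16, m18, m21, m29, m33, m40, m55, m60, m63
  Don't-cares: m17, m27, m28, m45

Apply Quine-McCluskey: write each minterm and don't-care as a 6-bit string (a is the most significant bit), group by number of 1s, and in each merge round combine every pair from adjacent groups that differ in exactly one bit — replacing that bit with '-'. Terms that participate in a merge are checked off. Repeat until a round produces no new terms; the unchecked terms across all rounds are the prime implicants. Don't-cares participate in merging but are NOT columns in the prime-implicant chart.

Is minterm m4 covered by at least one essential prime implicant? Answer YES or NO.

YES

size-2^0 implicants → 000011  000100(✓)  000110(✓)  001111  010000(✓)  010001(✓)  010010(✓)  010101(✓)  011011  011100(✓)  011101(✓)  100001  101000  101101  110111(✓)  111100(✓)  111111(✓)
size-2^1 implicants → -11100  0001-0  01-101  010-01  0100-0  01000-  01110-  11-111
Unchecked terms (primes): -11100, 000011, 0001-0, 001111, 01-101, 010-01, 0100-0, 01000-, 011011, 01110-, 100001, 101000, 101101, 11-111
Minterm coverage:
  m3 ⊆ 000011 [E]
  m4 ⊆ 0001-0 [E]
  m6 ⊆ 0001-0 [E]
  m15 ⊆ 001111 [E]
  m16 ⊆ 0100-0,01000-
  m18 ⊆ 0100-0 [E]
  m21 ⊆ 01-101,010-01
  m29 ⊆ 01-101,01110-
  m33 ⊆ 100001 [E]
  m40 ⊆ 101000 [E]
  m55 ⊆ 11-111 [E]
  m60 ⊆ -11100 [E]
  m63 ⊆ 11-111 [E]
E = {-11100, 000011, 0001-0, 001111, 0100-0, 100001, 101000, 11-111}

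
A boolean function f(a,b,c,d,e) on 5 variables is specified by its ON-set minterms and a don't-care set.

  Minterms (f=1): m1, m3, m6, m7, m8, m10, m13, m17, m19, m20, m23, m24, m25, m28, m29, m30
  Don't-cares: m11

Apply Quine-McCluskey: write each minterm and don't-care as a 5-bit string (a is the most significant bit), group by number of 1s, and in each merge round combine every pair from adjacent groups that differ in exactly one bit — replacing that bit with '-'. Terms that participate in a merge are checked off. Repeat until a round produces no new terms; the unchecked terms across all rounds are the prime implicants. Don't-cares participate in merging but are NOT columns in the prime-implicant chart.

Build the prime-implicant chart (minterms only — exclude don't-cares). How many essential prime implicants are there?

6

size-2^0 implicants → 00001(✓)  00011(✓)  00110(✓)  00111(✓)  01000(✓)  01010(✓)  01011(✓)  01101(✓)  10001(✓)  10011(✓)  10100(✓)  10111(✓)  11000(✓)  11001(✓)  11100(✓)  11101(✓)  11110(✓)
size-2^1 implicants → -0001(✓)  -0011(✓)  -0111(✓)  -1000  -1101  0-011  00-11(✓)  000-1(✓)  0011-  010-0  0101-  1-001  1-100  10-11(✓)  100-1(✓)  11-00(✓)  11-01(✓)  1100-(✓)  111-0  1110-(✓)
size-2^2 implicants → -0-11  -00-1  11-0-
Unchecked terms (primes): -0-11, -00-1, -1000, -1101, 0-011, 0011-, 010-0, 0101-, 1-001, 1-100, 11-0-, 111-0
Minterm coverage:
  m1 ⊆ -00-1 [E]
  m3 ⊆ -0-11,-00-1,0-011
  m6 ⊆ 0011- [E]
  m7 ⊆ -0-11,0011-
  m8 ⊆ -1000,010-0
  m10 ⊆ 010-0,0101-
  m13 ⊆ -1101 [E]
  m17 ⊆ -00-1,1-001
  m19 ⊆ -0-11,-00-1
  m20 ⊆ 1-100 [E]
  m23 ⊆ -0-11 [E]
  m24 ⊆ -1000,11-0-
  m25 ⊆ 1-001,11-0-
  m28 ⊆ 1-100,11-0-,111-0
  m29 ⊆ -1101,11-0-
  m30 ⊆ 111-0 [E]
E = {-0-11, -00-1, -1101, 0011-, 1-100, 111-0}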